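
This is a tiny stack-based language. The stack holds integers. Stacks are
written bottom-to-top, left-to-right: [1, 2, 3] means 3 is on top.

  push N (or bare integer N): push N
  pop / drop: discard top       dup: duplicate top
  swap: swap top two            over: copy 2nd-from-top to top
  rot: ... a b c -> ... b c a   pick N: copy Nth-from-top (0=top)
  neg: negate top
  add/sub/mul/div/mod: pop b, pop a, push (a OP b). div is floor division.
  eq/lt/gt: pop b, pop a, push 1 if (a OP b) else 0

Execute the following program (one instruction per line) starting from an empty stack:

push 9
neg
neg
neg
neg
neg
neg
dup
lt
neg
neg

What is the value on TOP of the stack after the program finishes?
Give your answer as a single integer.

After 'push 9': [9]
After 'neg': [-9]
After 'neg': [9]
After 'neg': [-9]
After 'neg': [9]
After 'neg': [-9]
After 'neg': [9]
After 'dup': [9, 9]
After 'lt': [0]
After 'neg': [0]
After 'neg': [0]

Answer: 0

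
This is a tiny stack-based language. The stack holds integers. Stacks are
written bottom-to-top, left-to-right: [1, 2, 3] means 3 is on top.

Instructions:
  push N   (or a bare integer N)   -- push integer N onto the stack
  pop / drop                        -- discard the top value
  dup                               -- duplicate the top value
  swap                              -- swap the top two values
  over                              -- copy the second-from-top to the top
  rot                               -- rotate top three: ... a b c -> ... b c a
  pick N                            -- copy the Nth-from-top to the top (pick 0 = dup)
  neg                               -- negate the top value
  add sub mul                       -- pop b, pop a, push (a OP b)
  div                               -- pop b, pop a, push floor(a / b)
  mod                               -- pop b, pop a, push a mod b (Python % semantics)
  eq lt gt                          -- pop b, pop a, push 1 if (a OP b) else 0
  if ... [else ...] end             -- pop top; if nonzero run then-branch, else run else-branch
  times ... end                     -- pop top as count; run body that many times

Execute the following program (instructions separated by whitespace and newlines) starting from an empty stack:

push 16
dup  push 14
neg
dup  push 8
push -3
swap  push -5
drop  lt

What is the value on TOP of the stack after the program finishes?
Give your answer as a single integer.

Answer: 1

Derivation:
After 'push 16': [16]
After 'dup': [16, 16]
After 'push 14': [16, 16, 14]
After 'neg': [16, 16, -14]
After 'dup': [16, 16, -14, -14]
After 'push 8': [16, 16, -14, -14, 8]
After 'push -3': [16, 16, -14, -14, 8, -3]
After 'swap': [16, 16, -14, -14, -3, 8]
After 'push -5': [16, 16, -14, -14, -3, 8, -5]
After 'drop': [16, 16, -14, -14, -3, 8]
After 'lt': [16, 16, -14, -14, 1]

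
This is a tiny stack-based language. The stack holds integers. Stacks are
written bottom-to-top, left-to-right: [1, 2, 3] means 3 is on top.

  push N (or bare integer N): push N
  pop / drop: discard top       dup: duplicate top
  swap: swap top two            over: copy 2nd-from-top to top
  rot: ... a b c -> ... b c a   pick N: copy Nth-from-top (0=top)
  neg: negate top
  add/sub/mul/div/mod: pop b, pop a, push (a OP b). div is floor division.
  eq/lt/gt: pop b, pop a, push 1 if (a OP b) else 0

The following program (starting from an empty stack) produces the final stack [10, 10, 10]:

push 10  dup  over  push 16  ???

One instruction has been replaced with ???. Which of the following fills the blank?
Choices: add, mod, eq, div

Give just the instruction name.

Stack before ???: [10, 10, 10, 16]
Stack after ???:  [10, 10, 10]
Checking each choice:
  add: produces [10, 10, 26]
  mod: MATCH
  eq: produces [10, 10, 0]
  div: produces [10, 10, 0]


Answer: mod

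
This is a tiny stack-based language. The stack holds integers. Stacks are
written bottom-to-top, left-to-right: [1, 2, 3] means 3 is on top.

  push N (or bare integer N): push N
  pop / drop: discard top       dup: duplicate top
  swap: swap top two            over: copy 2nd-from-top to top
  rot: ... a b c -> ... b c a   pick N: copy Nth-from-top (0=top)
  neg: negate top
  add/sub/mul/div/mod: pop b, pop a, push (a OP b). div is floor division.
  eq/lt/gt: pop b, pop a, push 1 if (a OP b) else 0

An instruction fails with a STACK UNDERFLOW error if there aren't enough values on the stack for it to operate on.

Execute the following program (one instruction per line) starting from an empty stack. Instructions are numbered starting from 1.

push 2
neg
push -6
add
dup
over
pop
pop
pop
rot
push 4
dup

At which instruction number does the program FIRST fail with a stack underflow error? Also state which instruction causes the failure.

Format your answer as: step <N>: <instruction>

Answer: step 10: rot

Derivation:
Step 1 ('push 2'): stack = [2], depth = 1
Step 2 ('neg'): stack = [-2], depth = 1
Step 3 ('push -6'): stack = [-2, -6], depth = 2
Step 4 ('add'): stack = [-8], depth = 1
Step 5 ('dup'): stack = [-8, -8], depth = 2
Step 6 ('over'): stack = [-8, -8, -8], depth = 3
Step 7 ('pop'): stack = [-8, -8], depth = 2
Step 8 ('pop'): stack = [-8], depth = 1
Step 9 ('pop'): stack = [], depth = 0
Step 10 ('rot'): needs 3 value(s) but depth is 0 — STACK UNDERFLOW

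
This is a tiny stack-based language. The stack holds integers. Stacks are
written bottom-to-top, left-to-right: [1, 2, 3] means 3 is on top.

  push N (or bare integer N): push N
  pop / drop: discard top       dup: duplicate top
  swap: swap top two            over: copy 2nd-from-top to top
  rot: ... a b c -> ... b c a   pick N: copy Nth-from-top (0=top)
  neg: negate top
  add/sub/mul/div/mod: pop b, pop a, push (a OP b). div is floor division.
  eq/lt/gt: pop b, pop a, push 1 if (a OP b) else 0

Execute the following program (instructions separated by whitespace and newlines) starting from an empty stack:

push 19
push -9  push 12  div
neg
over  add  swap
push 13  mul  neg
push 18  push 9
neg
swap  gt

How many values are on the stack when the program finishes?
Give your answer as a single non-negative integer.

After 'push 19': stack = [19] (depth 1)
After 'push -9': stack = [19, -9] (depth 2)
After 'push 12': stack = [19, -9, 12] (depth 3)
After 'div': stack = [19, -1] (depth 2)
After 'neg': stack = [19, 1] (depth 2)
After 'over': stack = [19, 1, 19] (depth 3)
After 'add': stack = [19, 20] (depth 2)
After 'swap': stack = [20, 19] (depth 2)
After 'push 13': stack = [20, 19, 13] (depth 3)
After 'mul': stack = [20, 247] (depth 2)
After 'neg': stack = [20, -247] (depth 2)
After 'push 18': stack = [20, -247, 18] (depth 3)
After 'push 9': stack = [20, -247, 18, 9] (depth 4)
After 'neg': stack = [20, -247, 18, -9] (depth 4)
After 'swap': stack = [20, -247, -9, 18] (depth 4)
After 'gt': stack = [20, -247, 0] (depth 3)

Answer: 3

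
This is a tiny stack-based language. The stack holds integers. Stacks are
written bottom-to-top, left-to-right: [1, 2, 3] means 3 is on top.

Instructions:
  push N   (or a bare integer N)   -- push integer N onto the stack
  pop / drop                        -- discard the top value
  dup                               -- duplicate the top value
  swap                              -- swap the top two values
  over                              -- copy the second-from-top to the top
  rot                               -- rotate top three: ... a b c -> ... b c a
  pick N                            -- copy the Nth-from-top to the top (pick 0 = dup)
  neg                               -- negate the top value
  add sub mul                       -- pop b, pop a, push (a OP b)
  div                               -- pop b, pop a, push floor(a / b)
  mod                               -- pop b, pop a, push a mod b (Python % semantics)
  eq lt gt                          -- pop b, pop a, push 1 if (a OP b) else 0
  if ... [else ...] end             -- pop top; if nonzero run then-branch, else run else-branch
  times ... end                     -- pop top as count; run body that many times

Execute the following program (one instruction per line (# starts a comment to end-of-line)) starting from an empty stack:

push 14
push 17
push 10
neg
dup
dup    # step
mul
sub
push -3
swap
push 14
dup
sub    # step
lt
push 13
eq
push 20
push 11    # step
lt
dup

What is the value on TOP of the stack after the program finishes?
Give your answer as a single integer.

Answer: 0

Derivation:
After 'push 14': [14]
After 'push 17': [14, 17]
After 'push 10': [14, 17, 10]
After 'neg': [14, 17, -10]
After 'dup': [14, 17, -10, -10]
After 'dup': [14, 17, -10, -10, -10]
After 'mul': [14, 17, -10, 100]
After 'sub': [14, 17, -110]
After 'push -3': [14, 17, -110, -3]
After 'swap': [14, 17, -3, -110]
After 'push 14': [14, 17, -3, -110, 14]
After 'dup': [14, 17, -3, -110, 14, 14]
After 'sub': [14, 17, -3, -110, 0]
After 'lt': [14, 17, -3, 1]
After 'push 13': [14, 17, -3, 1, 13]
After 'eq': [14, 17, -3, 0]
After 'push 20': [14, 17, -3, 0, 20]
After 'push 11': [14, 17, -3, 0, 20, 11]
After 'lt': [14, 17, -3, 0, 0]
After 'dup': [14, 17, -3, 0, 0, 0]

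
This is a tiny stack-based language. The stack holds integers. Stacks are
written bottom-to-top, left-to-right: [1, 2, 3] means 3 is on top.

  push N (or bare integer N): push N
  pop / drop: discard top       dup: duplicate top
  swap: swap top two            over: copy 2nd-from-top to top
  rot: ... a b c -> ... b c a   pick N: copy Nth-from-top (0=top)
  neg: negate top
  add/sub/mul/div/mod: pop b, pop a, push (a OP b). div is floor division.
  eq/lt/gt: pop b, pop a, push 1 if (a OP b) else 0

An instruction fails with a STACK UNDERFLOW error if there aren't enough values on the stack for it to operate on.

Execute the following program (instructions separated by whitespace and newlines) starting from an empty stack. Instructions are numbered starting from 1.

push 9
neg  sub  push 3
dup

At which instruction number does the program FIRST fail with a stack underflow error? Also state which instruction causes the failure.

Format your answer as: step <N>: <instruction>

Answer: step 3: sub

Derivation:
Step 1 ('push 9'): stack = [9], depth = 1
Step 2 ('neg'): stack = [-9], depth = 1
Step 3 ('sub'): needs 2 value(s) but depth is 1 — STACK UNDERFLOW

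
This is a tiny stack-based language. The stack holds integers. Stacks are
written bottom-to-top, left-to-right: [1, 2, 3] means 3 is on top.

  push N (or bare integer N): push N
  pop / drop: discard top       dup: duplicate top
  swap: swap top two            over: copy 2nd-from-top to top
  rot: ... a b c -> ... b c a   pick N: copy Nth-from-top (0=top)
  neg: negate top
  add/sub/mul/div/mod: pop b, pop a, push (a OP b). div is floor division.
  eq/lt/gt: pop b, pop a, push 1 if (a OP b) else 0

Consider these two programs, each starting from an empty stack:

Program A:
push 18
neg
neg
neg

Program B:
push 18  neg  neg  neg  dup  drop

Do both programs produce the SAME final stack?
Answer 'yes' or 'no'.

Answer: yes

Derivation:
Program A trace:
  After 'push 18': [18]
  After 'neg': [-18]
  After 'neg': [18]
  After 'neg': [-18]
Program A final stack: [-18]

Program B trace:
  After 'push 18': [18]
  After 'neg': [-18]
  After 'neg': [18]
  After 'neg': [-18]
  After 'dup': [-18, -18]
  After 'drop': [-18]
Program B final stack: [-18]
Same: yes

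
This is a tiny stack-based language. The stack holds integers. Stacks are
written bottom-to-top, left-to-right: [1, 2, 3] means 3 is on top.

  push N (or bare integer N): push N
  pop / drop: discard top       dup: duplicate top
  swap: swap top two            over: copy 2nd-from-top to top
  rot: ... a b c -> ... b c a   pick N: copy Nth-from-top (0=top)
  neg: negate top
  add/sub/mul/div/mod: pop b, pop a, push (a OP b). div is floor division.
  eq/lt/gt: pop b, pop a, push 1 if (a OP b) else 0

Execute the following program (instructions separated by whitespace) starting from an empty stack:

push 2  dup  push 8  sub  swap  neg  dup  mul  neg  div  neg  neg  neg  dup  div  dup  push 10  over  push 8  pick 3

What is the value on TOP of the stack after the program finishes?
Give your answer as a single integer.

After 'push 2': [2]
After 'dup': [2, 2]
After 'push 8': [2, 2, 8]
After 'sub': [2, -6]
After 'swap': [-6, 2]
After 'neg': [-6, -2]
After 'dup': [-6, -2, -2]
After 'mul': [-6, 4]
After 'neg': [-6, -4]
After 'div': [1]
After 'neg': [-1]
After 'neg': [1]
After 'neg': [-1]
After 'dup': [-1, -1]
After 'div': [1]
After 'dup': [1, 1]
After 'push 10': [1, 1, 10]
After 'over': [1, 1, 10, 1]
After 'push 8': [1, 1, 10, 1, 8]
After 'pick 3': [1, 1, 10, 1, 8, 1]

Answer: 1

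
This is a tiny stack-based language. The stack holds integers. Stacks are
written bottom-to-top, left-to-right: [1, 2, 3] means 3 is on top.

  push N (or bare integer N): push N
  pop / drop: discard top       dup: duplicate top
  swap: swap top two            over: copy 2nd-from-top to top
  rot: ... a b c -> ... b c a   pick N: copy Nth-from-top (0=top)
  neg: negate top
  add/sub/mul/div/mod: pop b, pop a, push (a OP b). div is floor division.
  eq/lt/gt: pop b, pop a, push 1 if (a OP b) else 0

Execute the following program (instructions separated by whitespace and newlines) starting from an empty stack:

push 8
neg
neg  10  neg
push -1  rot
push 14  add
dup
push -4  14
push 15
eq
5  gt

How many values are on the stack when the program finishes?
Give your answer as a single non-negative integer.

After 'push 8': stack = [8] (depth 1)
After 'neg': stack = [-8] (depth 1)
After 'neg': stack = [8] (depth 1)
After 'push 10': stack = [8, 10] (depth 2)
After 'neg': stack = [8, -10] (depth 2)
After 'push -1': stack = [8, -10, -1] (depth 3)
After 'rot': stack = [-10, -1, 8] (depth 3)
After 'push 14': stack = [-10, -1, 8, 14] (depth 4)
After 'add': stack = [-10, -1, 22] (depth 3)
After 'dup': stack = [-10, -1, 22, 22] (depth 4)
After 'push -4': stack = [-10, -1, 22, 22, -4] (depth 5)
After 'push 14': stack = [-10, -1, 22, 22, -4, 14] (depth 6)
After 'push 15': stack = [-10, -1, 22, 22, -4, 14, 15] (depth 7)
After 'eq': stack = [-10, -1, 22, 22, -4, 0] (depth 6)
After 'push 5': stack = [-10, -1, 22, 22, -4, 0, 5] (depth 7)
After 'gt': stack = [-10, -1, 22, 22, -4, 0] (depth 6)

Answer: 6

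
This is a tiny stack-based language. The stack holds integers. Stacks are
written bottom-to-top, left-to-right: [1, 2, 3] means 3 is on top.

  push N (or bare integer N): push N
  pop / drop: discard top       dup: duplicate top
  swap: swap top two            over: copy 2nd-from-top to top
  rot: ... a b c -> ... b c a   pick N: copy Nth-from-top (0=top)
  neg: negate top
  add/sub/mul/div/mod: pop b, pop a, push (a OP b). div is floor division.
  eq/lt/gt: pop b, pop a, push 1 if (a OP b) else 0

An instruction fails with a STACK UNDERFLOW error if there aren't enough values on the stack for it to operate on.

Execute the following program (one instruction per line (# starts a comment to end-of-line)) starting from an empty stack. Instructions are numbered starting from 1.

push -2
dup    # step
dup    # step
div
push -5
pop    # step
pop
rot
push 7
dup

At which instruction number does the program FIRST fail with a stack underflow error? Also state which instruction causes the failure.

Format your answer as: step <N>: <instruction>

Step 1 ('push -2'): stack = [-2], depth = 1
Step 2 ('dup'): stack = [-2, -2], depth = 2
Step 3 ('dup'): stack = [-2, -2, -2], depth = 3
Step 4 ('div'): stack = [-2, 1], depth = 2
Step 5 ('push -5'): stack = [-2, 1, -5], depth = 3
Step 6 ('pop'): stack = [-2, 1], depth = 2
Step 7 ('pop'): stack = [-2], depth = 1
Step 8 ('rot'): needs 3 value(s) but depth is 1 — STACK UNDERFLOW

Answer: step 8: rot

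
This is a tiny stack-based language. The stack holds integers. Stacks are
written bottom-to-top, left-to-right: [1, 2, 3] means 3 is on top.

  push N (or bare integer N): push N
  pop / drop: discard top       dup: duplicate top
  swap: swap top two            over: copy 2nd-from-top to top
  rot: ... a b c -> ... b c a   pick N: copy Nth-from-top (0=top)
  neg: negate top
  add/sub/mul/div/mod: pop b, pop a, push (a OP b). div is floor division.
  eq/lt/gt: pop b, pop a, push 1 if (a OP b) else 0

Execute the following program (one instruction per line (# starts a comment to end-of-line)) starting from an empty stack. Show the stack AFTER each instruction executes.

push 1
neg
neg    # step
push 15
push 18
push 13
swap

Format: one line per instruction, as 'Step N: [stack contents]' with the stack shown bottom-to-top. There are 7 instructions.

Step 1: [1]
Step 2: [-1]
Step 3: [1]
Step 4: [1, 15]
Step 5: [1, 15, 18]
Step 6: [1, 15, 18, 13]
Step 7: [1, 15, 13, 18]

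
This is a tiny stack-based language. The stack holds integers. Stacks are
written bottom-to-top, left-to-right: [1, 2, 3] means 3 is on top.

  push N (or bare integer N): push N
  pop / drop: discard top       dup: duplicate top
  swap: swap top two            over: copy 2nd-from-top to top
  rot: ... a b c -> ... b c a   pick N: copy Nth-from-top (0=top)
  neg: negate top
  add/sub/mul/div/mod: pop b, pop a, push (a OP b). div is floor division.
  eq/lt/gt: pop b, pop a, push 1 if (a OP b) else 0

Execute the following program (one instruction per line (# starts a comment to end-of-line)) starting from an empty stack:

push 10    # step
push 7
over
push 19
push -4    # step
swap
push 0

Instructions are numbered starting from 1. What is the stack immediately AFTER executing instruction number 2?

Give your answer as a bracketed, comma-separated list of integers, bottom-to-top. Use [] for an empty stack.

Step 1 ('push 10'): [10]
Step 2 ('push 7'): [10, 7]

Answer: [10, 7]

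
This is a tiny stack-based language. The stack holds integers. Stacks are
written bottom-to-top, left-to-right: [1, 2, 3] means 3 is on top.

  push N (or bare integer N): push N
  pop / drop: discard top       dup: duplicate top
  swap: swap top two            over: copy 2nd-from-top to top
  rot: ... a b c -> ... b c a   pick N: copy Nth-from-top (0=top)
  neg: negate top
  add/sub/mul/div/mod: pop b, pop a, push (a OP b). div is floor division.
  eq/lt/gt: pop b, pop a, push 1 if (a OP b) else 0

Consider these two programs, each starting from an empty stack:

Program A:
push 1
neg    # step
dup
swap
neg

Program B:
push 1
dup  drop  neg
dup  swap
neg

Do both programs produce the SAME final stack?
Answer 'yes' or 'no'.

Answer: yes

Derivation:
Program A trace:
  After 'push 1': [1]
  After 'neg': [-1]
  After 'dup': [-1, -1]
  After 'swap': [-1, -1]
  After 'neg': [-1, 1]
Program A final stack: [-1, 1]

Program B trace:
  After 'push 1': [1]
  After 'dup': [1, 1]
  After 'drop': [1]
  After 'neg': [-1]
  After 'dup': [-1, -1]
  After 'swap': [-1, -1]
  After 'neg': [-1, 1]
Program B final stack: [-1, 1]
Same: yes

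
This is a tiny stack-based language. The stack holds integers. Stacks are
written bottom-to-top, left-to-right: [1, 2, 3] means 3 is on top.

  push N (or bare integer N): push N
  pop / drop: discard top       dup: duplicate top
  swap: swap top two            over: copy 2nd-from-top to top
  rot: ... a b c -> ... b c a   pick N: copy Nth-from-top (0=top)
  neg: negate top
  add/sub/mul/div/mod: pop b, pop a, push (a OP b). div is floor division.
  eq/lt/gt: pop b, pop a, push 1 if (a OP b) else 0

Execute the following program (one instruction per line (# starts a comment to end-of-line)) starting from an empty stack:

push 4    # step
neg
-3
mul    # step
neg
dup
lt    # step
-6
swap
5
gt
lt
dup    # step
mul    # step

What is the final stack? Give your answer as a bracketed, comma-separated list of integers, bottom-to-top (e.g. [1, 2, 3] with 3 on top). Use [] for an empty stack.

After 'push 4': [4]
After 'neg': [-4]
After 'push -3': [-4, -3]
After 'mul': [12]
After 'neg': [-12]
After 'dup': [-12, -12]
After 'lt': [0]
After 'push -6': [0, -6]
After 'swap': [-6, 0]
After 'push 5': [-6, 0, 5]
After 'gt': [-6, 0]
After 'lt': [1]
After 'dup': [1, 1]
After 'mul': [1]

Answer: [1]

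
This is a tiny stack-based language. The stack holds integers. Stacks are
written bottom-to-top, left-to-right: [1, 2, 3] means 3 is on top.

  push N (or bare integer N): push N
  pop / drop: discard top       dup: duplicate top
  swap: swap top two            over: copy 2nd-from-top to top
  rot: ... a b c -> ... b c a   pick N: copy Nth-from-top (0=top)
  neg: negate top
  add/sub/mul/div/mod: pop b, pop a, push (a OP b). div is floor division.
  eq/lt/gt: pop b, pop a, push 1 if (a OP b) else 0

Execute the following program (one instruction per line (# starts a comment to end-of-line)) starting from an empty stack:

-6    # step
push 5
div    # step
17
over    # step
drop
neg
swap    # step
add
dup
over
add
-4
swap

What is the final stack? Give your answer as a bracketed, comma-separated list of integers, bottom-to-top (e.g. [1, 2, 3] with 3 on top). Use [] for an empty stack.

After 'push -6': [-6]
After 'push 5': [-6, 5]
After 'div': [-2]
After 'push 17': [-2, 17]
After 'over': [-2, 17, -2]
After 'drop': [-2, 17]
After 'neg': [-2, -17]
After 'swap': [-17, -2]
After 'add': [-19]
After 'dup': [-19, -19]
After 'over': [-19, -19, -19]
After 'add': [-19, -38]
After 'push -4': [-19, -38, -4]
After 'swap': [-19, -4, -38]

Answer: [-19, -4, -38]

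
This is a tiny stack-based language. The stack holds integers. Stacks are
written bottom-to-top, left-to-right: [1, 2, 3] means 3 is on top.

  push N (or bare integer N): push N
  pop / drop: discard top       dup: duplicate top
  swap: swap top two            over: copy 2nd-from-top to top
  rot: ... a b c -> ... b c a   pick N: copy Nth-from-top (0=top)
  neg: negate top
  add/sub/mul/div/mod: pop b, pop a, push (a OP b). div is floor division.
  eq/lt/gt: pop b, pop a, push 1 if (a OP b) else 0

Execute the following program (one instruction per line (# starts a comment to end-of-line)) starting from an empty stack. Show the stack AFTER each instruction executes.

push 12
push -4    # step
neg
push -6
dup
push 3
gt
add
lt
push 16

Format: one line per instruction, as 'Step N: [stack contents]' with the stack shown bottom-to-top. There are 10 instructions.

Step 1: [12]
Step 2: [12, -4]
Step 3: [12, 4]
Step 4: [12, 4, -6]
Step 5: [12, 4, -6, -6]
Step 6: [12, 4, -6, -6, 3]
Step 7: [12, 4, -6, 0]
Step 8: [12, 4, -6]
Step 9: [12, 0]
Step 10: [12, 0, 16]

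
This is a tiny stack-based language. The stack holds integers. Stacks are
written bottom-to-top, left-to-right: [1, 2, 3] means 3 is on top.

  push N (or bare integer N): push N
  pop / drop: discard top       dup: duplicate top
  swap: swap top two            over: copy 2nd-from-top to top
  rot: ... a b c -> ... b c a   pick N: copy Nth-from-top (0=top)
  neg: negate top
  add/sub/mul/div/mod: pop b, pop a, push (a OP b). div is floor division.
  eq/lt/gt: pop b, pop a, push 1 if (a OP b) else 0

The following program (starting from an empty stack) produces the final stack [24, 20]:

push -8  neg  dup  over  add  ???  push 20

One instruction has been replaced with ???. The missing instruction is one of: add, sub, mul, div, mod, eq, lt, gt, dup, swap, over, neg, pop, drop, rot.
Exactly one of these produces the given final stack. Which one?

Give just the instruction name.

Stack before ???: [8, 16]
Stack after ???:  [24]
The instruction that transforms [8, 16] -> [24] is: add

Answer: add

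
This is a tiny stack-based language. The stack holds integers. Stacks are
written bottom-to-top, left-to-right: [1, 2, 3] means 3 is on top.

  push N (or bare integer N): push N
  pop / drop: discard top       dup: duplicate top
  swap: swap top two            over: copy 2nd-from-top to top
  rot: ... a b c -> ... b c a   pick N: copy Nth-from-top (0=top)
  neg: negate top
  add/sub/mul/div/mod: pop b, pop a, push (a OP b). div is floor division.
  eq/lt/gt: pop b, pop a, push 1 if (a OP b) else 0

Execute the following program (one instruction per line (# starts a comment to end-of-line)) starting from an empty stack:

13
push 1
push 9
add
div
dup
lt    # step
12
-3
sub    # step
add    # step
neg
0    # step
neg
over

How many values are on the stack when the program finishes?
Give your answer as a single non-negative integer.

Answer: 3

Derivation:
After 'push 13': stack = [13] (depth 1)
After 'push 1': stack = [13, 1] (depth 2)
After 'push 9': stack = [13, 1, 9] (depth 3)
After 'add': stack = [13, 10] (depth 2)
After 'div': stack = [1] (depth 1)
After 'dup': stack = [1, 1] (depth 2)
After 'lt': stack = [0] (depth 1)
After 'push 12': stack = [0, 12] (depth 2)
After 'push -3': stack = [0, 12, -3] (depth 3)
After 'sub': stack = [0, 15] (depth 2)
After 'add': stack = [15] (depth 1)
After 'neg': stack = [-15] (depth 1)
After 'push 0': stack = [-15, 0] (depth 2)
After 'neg': stack = [-15, 0] (depth 2)
After 'over': stack = [-15, 0, -15] (depth 3)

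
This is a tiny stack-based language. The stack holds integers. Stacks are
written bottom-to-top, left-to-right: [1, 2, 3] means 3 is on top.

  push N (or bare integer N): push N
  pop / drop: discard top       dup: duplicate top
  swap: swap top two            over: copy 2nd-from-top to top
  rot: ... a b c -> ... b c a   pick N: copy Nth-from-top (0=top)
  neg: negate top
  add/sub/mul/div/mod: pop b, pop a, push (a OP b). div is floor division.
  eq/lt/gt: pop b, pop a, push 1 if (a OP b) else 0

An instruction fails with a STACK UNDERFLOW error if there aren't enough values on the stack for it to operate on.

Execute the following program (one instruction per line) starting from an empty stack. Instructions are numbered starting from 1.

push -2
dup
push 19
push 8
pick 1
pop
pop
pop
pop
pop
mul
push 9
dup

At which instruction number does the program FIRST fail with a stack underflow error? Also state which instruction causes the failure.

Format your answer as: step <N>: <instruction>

Step 1 ('push -2'): stack = [-2], depth = 1
Step 2 ('dup'): stack = [-2, -2], depth = 2
Step 3 ('push 19'): stack = [-2, -2, 19], depth = 3
Step 4 ('push 8'): stack = [-2, -2, 19, 8], depth = 4
Step 5 ('pick 1'): stack = [-2, -2, 19, 8, 19], depth = 5
Step 6 ('pop'): stack = [-2, -2, 19, 8], depth = 4
Step 7 ('pop'): stack = [-2, -2, 19], depth = 3
Step 8 ('pop'): stack = [-2, -2], depth = 2
Step 9 ('pop'): stack = [-2], depth = 1
Step 10 ('pop'): stack = [], depth = 0
Step 11 ('mul'): needs 2 value(s) but depth is 0 — STACK UNDERFLOW

Answer: step 11: mul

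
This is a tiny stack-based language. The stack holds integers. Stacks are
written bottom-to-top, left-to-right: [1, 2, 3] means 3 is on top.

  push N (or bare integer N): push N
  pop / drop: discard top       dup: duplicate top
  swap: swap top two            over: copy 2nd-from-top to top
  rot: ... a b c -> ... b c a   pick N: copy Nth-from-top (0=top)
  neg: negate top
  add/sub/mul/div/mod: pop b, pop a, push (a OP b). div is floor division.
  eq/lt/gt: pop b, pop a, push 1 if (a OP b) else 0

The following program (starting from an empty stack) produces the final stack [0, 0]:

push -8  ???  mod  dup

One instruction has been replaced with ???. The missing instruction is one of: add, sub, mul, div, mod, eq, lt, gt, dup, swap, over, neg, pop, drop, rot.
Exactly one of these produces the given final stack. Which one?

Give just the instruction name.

Answer: dup

Derivation:
Stack before ???: [-8]
Stack after ???:  [-8, -8]
The instruction that transforms [-8] -> [-8, -8] is: dup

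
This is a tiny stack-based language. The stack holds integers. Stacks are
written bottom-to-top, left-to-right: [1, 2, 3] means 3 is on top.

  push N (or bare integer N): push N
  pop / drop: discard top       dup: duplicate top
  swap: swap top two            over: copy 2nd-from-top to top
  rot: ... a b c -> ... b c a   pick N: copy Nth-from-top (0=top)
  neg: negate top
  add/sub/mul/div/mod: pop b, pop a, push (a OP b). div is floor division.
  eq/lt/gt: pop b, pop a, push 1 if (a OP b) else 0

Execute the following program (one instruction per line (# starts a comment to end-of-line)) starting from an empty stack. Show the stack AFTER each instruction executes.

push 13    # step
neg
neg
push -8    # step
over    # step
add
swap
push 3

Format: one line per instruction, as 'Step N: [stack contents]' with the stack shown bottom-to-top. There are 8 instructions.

Step 1: [13]
Step 2: [-13]
Step 3: [13]
Step 4: [13, -8]
Step 5: [13, -8, 13]
Step 6: [13, 5]
Step 7: [5, 13]
Step 8: [5, 13, 3]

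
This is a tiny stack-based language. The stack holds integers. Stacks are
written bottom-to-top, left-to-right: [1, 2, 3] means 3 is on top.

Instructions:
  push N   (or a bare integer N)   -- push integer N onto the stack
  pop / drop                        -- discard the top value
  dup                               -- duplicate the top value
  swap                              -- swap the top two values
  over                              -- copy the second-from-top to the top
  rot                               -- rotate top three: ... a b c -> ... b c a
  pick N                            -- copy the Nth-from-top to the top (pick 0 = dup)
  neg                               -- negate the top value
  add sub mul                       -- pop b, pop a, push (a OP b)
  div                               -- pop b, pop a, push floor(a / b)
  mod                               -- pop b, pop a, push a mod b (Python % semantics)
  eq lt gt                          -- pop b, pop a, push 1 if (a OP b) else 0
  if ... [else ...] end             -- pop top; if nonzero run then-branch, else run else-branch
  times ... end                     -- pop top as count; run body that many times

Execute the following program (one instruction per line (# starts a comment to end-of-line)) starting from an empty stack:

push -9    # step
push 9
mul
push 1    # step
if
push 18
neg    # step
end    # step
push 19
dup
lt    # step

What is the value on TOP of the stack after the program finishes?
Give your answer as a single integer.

After 'push -9': [-9]
After 'push 9': [-9, 9]
After 'mul': [-81]
After 'push 1': [-81, 1]
After 'if': [-81]
After 'push 18': [-81, 18]
After 'neg': [-81, -18]
After 'push 19': [-81, -18, 19]
After 'dup': [-81, -18, 19, 19]
After 'lt': [-81, -18, 0]

Answer: 0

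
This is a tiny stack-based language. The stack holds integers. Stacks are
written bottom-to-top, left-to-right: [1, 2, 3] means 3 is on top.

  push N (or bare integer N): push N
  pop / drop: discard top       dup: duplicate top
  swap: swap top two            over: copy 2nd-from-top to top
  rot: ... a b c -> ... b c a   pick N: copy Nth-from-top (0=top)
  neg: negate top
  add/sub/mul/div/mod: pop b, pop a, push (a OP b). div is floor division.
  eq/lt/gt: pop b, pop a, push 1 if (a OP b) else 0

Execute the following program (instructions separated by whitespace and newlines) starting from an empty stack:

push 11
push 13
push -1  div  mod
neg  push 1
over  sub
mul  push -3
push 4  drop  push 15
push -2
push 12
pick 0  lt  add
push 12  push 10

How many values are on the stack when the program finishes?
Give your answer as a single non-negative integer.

After 'push 11': stack = [11] (depth 1)
After 'push 13': stack = [11, 13] (depth 2)
After 'push -1': stack = [11, 13, -1] (depth 3)
After 'div': stack = [11, -13] (depth 2)
After 'mod': stack = [-2] (depth 1)
After 'neg': stack = [2] (depth 1)
After 'push 1': stack = [2, 1] (depth 2)
After 'over': stack = [2, 1, 2] (depth 3)
After 'sub': stack = [2, -1] (depth 2)
After 'mul': stack = [-2] (depth 1)
  ...
After 'push 4': stack = [-2, -3, 4] (depth 3)
After 'drop': stack = [-2, -3] (depth 2)
After 'push 15': stack = [-2, -3, 15] (depth 3)
After 'push -2': stack = [-2, -3, 15, -2] (depth 4)
After 'push 12': stack = [-2, -3, 15, -2, 12] (depth 5)
After 'pick 0': stack = [-2, -3, 15, -2, 12, 12] (depth 6)
After 'lt': stack = [-2, -3, 15, -2, 0] (depth 5)
After 'add': stack = [-2, -3, 15, -2] (depth 4)
After 'push 12': stack = [-2, -3, 15, -2, 12] (depth 5)
After 'push 10': stack = [-2, -3, 15, -2, 12, 10] (depth 6)

Answer: 6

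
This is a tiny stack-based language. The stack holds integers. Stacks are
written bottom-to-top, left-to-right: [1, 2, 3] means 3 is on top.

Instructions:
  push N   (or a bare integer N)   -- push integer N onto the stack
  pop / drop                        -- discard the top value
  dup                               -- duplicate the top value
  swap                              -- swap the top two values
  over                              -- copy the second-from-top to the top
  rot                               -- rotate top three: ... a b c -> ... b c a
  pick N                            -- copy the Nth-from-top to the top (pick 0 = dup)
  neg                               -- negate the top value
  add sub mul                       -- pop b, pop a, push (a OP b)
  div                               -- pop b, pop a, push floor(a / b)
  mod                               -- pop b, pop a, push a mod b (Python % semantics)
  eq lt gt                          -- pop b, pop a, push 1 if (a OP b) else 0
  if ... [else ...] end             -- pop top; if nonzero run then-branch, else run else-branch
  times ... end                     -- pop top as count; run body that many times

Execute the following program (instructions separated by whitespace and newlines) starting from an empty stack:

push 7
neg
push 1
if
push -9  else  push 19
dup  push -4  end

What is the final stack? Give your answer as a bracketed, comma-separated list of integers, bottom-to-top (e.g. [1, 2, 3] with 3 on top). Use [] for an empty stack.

After 'push 7': [7]
After 'neg': [-7]
After 'push 1': [-7, 1]
After 'if': [-7]
After 'push -9': [-7, -9]

Answer: [-7, -9]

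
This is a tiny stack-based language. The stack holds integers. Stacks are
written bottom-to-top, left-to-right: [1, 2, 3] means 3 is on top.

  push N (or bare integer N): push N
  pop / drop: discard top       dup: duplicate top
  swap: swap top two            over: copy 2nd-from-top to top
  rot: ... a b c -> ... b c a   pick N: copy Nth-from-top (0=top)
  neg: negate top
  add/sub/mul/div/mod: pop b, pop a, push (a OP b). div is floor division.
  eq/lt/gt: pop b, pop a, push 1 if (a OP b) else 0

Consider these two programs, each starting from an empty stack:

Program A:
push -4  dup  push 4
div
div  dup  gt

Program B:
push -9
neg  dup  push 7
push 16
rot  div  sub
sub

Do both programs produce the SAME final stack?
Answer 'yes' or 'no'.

Program A trace:
  After 'push -4': [-4]
  After 'dup': [-4, -4]
  After 'push 4': [-4, -4, 4]
  After 'div': [-4, -1]
  After 'div': [4]
  After 'dup': [4, 4]
  After 'gt': [0]
Program A final stack: [0]

Program B trace:
  After 'push -9': [-9]
  After 'neg': [9]
  After 'dup': [9, 9]
  After 'push 7': [9, 9, 7]
  After 'push 16': [9, 9, 7, 16]
  After 'rot': [9, 7, 16, 9]
  After 'div': [9, 7, 1]
  After 'sub': [9, 6]
  After 'sub': [3]
Program B final stack: [3]
Same: no

Answer: no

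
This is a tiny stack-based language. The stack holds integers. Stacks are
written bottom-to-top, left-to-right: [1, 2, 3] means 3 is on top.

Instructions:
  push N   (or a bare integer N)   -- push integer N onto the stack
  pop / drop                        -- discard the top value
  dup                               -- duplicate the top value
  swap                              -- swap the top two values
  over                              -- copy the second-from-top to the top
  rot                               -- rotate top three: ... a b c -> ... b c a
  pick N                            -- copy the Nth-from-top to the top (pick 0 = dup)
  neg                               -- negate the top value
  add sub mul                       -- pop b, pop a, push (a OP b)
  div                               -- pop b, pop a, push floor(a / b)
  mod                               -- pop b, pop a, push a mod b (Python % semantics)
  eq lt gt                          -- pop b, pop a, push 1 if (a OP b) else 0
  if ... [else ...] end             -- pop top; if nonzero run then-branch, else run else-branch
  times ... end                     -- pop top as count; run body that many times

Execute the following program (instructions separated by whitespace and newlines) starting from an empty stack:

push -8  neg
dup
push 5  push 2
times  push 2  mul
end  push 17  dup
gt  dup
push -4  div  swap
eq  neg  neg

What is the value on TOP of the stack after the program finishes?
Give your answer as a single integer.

After 'push -8': [-8]
After 'neg': [8]
After 'dup': [8, 8]
After 'push 5': [8, 8, 5]
After 'push 2': [8, 8, 5, 2]
After 'times': [8, 8, 5]
After 'push 2': [8, 8, 5, 2]
After 'mul': [8, 8, 10]
After 'push 2': [8, 8, 10, 2]
After 'mul': [8, 8, 20]
After 'push 17': [8, 8, 20, 17]
After 'dup': [8, 8, 20, 17, 17]
After 'gt': [8, 8, 20, 0]
After 'dup': [8, 8, 20, 0, 0]
After 'push -4': [8, 8, 20, 0, 0, -4]
After 'div': [8, 8, 20, 0, 0]
After 'swap': [8, 8, 20, 0, 0]
After 'eq': [8, 8, 20, 1]
After 'neg': [8, 8, 20, -1]
After 'neg': [8, 8, 20, 1]

Answer: 1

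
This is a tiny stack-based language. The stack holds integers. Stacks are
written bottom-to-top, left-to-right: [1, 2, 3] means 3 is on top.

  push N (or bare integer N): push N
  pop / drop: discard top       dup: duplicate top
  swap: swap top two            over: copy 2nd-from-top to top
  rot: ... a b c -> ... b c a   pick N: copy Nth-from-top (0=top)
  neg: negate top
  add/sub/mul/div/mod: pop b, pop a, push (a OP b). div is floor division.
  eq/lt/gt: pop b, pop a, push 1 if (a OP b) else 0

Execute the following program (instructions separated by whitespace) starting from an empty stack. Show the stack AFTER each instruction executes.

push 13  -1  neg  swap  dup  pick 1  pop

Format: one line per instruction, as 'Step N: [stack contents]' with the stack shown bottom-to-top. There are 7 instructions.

Step 1: [13]
Step 2: [13, -1]
Step 3: [13, 1]
Step 4: [1, 13]
Step 5: [1, 13, 13]
Step 6: [1, 13, 13, 13]
Step 7: [1, 13, 13]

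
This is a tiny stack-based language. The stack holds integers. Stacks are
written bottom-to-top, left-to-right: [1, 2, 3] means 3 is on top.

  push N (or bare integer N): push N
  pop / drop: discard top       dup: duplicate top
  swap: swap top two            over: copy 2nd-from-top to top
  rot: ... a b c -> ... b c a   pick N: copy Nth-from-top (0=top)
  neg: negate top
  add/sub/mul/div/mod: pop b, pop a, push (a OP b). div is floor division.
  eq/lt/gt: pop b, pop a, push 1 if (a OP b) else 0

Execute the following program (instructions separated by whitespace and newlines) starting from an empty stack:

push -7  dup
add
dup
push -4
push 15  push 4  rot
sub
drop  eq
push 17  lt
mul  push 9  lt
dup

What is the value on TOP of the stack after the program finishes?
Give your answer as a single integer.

Answer: 1

Derivation:
After 'push -7': [-7]
After 'dup': [-7, -7]
After 'add': [-14]
After 'dup': [-14, -14]
After 'push -4': [-14, -14, -4]
After 'push 15': [-14, -14, -4, 15]
After 'push 4': [-14, -14, -4, 15, 4]
After 'rot': [-14, -14, 15, 4, -4]
After 'sub': [-14, -14, 15, 8]
After 'drop': [-14, -14, 15]
After 'eq': [-14, 0]
After 'push 17': [-14, 0, 17]
After 'lt': [-14, 1]
After 'mul': [-14]
After 'push 9': [-14, 9]
After 'lt': [1]
After 'dup': [1, 1]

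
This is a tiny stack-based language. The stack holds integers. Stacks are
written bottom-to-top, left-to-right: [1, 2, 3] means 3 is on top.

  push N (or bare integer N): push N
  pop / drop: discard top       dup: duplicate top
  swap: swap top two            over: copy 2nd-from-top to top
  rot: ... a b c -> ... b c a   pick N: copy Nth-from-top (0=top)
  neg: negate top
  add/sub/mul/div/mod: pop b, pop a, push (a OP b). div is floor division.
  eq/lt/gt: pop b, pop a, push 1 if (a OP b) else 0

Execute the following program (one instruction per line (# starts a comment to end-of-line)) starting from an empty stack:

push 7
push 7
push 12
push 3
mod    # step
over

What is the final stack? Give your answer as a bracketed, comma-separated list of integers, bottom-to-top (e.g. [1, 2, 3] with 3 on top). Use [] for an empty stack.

After 'push 7': [7]
After 'push 7': [7, 7]
After 'push 12': [7, 7, 12]
After 'push 3': [7, 7, 12, 3]
After 'mod': [7, 7, 0]
After 'over': [7, 7, 0, 7]

Answer: [7, 7, 0, 7]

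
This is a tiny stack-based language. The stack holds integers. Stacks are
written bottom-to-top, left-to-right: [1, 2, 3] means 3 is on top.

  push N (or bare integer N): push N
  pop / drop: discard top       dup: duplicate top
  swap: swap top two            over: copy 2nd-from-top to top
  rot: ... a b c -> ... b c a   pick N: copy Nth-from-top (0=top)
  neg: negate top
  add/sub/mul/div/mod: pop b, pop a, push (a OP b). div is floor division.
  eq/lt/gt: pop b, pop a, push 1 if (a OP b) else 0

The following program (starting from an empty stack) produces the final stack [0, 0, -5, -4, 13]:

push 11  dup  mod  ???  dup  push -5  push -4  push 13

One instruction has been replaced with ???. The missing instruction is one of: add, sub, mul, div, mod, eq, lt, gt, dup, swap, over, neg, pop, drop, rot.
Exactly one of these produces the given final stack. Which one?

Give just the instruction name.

Stack before ???: [0]
Stack after ???:  [0]
The instruction that transforms [0] -> [0] is: neg

Answer: neg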